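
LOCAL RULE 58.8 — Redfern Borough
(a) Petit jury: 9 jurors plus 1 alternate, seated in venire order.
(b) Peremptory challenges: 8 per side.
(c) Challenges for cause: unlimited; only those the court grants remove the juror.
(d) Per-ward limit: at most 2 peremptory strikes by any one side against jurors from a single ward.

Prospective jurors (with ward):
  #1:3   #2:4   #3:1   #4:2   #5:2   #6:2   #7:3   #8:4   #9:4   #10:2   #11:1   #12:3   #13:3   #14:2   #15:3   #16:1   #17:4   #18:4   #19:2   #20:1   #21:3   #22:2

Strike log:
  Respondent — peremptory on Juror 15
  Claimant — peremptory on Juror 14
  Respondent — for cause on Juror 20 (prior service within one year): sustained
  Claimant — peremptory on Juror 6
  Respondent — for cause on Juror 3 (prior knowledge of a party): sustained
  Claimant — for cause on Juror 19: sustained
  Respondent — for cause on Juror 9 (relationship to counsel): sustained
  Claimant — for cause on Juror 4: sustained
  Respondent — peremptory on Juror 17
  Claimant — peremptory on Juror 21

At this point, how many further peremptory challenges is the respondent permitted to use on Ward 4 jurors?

Respondent peremptories so far: #15, #17 — 2 of 8 used, 6 left overall.
Against Ward 4: #17 — 1 used; per-ward cap 2 leaves 1.
Binding limit: min(6, 1) = 1.

1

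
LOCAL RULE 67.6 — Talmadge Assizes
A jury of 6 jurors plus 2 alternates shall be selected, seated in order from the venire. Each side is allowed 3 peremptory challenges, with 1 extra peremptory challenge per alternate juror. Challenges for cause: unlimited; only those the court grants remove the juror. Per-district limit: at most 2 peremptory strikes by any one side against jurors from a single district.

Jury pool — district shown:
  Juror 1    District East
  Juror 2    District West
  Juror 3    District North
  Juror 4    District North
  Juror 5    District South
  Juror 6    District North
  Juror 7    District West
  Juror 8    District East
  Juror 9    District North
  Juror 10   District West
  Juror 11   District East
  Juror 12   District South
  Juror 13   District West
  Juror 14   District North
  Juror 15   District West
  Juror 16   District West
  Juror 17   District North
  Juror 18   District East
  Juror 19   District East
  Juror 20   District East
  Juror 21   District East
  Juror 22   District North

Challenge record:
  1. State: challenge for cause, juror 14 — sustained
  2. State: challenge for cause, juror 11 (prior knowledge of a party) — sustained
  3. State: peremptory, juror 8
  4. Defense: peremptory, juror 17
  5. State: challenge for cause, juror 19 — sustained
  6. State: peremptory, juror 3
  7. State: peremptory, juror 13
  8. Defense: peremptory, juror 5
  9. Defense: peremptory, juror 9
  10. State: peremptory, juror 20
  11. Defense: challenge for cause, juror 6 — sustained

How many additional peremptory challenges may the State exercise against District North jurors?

1

State peremptories so far: #8, #3, #13, #20 — 4 of 5 used, 1 left overall.
Against District North: #3 — 1 used; per-district cap 2 leaves 1.
Binding limit: min(1, 1) = 1.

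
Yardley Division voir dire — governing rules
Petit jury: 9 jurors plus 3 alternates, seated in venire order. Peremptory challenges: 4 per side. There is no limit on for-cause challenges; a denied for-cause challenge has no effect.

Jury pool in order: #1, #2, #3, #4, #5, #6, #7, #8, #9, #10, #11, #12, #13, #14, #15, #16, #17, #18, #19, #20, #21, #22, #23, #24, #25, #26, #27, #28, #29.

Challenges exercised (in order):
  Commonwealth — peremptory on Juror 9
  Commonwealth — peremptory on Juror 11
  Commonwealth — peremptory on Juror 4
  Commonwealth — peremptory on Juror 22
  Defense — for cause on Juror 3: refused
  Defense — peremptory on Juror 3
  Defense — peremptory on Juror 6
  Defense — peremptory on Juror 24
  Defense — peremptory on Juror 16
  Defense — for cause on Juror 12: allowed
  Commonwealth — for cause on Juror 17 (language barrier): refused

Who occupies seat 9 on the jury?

15

Removed: #3, #4, #6, #9, #11, #12, #16, #22, #24. (#17 stays — for-cause denied.)
Seating in order: seats 1–9 → #1, #2, #5, #7, #8, #10, #13, #14, #15; alternates → #17, #18, #19.
So seat 9 is #15.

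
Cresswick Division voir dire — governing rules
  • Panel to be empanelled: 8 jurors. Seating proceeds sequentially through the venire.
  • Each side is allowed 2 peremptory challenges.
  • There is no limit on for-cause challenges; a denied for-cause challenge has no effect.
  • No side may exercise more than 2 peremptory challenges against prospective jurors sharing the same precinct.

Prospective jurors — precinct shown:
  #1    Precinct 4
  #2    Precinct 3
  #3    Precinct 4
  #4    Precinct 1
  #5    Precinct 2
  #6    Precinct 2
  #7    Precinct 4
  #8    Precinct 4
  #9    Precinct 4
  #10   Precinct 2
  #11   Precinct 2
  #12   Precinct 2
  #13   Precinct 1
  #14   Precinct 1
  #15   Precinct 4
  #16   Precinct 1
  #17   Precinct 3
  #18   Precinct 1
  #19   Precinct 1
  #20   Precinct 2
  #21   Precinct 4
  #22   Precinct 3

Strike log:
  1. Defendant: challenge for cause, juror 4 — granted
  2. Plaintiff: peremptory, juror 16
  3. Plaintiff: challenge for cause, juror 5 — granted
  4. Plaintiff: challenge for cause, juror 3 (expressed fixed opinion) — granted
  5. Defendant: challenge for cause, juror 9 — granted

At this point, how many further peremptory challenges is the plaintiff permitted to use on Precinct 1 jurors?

1

Plaintiff peremptories so far: #16 — 1 of 2 used, 1 left overall.
Against Precinct 1: #16 — 1 used; per-precinct cap 2 leaves 1.
Binding limit: min(1, 1) = 1.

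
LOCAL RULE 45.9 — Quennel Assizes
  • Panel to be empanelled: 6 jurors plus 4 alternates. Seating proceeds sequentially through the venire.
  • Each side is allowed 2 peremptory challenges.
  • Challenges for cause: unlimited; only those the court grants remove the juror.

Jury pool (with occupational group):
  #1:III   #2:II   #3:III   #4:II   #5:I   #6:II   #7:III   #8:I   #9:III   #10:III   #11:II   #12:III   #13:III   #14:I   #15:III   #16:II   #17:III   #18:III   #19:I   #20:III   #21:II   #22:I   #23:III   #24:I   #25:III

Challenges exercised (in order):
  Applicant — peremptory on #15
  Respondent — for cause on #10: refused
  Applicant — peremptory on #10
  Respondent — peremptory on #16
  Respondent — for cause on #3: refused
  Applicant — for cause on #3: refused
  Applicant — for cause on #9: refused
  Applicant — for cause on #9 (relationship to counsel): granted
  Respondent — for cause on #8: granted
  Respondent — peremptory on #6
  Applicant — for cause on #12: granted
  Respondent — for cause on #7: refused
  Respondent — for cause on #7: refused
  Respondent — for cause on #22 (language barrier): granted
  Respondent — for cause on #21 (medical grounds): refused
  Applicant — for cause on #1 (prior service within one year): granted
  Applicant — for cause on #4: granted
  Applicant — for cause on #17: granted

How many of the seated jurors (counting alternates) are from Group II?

Removed: #1, #4, #6, #8, #9, #10, #12, #15, #16, #17, #22.
Seated (10 incl. alternates): #2, #3, #5, #7, #11, #13, #14, #18, #19, #20.
Of those, in Group II: #2, #11 → 2.

2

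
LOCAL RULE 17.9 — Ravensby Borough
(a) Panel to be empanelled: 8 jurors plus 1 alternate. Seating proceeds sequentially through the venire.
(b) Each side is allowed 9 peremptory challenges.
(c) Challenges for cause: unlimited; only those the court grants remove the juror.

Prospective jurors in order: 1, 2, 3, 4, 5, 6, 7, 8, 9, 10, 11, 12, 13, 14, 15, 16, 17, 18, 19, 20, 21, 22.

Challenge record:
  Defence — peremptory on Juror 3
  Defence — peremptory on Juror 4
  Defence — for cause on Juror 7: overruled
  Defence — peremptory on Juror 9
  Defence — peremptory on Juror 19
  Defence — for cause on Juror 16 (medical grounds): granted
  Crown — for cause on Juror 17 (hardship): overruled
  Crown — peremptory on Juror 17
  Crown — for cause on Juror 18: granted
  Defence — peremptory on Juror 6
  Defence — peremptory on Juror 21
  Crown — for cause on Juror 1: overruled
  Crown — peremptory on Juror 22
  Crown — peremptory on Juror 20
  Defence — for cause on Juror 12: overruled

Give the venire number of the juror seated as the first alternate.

13

Removed: #3, #4, #6, #9, #16, #17, #18, #19, #20, #21, #22. (#1, #7, #12 stay — for-cause denied.)
Seating in order: seats 1–8 → #1, #2, #5, #7, #8, #10, #11, #12; alternates → #13.
So alternate 1 is #13.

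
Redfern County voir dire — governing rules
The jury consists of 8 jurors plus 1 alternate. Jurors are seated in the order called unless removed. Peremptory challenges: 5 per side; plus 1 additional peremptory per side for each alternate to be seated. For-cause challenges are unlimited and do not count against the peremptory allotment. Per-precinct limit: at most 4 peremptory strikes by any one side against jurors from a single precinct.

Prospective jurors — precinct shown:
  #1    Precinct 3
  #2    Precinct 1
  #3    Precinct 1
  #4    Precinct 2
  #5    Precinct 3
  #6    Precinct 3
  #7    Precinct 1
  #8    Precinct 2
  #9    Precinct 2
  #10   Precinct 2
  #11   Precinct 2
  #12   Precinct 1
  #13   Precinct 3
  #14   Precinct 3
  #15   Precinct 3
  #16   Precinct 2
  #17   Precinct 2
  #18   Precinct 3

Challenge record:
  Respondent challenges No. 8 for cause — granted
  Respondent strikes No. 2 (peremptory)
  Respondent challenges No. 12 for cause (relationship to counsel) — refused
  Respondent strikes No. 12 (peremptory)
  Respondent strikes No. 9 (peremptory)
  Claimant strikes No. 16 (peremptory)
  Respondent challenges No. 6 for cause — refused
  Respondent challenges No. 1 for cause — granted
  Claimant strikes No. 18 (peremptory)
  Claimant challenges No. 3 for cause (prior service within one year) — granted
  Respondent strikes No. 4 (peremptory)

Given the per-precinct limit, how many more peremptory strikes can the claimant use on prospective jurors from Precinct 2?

Claimant peremptories so far: #16, #18 — 2 of 6 used, 4 left overall.
Against Precinct 2: #16 — 1 used; per-precinct cap 4 leaves 3.
Binding limit: min(4, 3) = 3.

3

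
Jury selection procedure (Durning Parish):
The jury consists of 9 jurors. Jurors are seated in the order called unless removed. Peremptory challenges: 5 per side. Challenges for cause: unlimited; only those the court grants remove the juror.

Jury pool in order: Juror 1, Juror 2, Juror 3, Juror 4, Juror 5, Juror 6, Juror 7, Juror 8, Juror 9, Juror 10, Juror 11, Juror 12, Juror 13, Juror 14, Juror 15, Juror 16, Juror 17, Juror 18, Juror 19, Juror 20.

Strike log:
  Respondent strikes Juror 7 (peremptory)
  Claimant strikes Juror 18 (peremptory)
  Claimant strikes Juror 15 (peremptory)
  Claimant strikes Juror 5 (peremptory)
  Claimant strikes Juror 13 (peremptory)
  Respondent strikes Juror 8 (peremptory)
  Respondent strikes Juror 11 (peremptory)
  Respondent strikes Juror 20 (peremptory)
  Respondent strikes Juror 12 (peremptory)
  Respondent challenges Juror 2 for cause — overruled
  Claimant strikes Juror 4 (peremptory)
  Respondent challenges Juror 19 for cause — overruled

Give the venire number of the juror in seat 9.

17

Removed: #4, #5, #7, #8, #11, #12, #13, #15, #18, #20. (#2, #19 stay — for-cause denied.)
Seating in order: seats 1–9 → #1, #2, #3, #6, #9, #10, #14, #16, #17.
So seat 9 is #17.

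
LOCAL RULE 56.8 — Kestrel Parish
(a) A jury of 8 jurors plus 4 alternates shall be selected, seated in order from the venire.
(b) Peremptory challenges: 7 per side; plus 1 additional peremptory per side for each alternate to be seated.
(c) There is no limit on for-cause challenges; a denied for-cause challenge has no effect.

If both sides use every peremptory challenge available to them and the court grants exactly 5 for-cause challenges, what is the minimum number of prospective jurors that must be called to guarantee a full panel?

39

Seats to fill: 8 + 4 alternates = 12.
Peremptories: 7 + 1×4 = 11 per side × 2 sides = 22.
For-cause removals: 5.
Minimum venire: 12 + 22 + 5 = 39.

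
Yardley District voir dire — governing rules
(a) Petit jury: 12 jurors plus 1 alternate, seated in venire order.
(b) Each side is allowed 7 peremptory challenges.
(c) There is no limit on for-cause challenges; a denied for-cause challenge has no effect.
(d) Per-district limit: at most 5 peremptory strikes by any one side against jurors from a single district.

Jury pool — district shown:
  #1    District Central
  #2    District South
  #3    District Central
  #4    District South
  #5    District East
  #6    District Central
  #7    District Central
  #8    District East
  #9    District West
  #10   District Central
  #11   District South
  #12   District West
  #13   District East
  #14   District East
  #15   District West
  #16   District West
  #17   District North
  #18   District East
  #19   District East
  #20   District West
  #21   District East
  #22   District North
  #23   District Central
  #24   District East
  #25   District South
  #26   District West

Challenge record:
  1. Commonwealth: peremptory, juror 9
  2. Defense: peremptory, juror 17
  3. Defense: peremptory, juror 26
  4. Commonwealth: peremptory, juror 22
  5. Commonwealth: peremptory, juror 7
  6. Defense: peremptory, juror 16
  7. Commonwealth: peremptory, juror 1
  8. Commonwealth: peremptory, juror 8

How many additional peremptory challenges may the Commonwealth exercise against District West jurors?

2

Commonwealth peremptories so far: #9, #22, #7, #1, #8 — 5 of 7 used, 2 left overall.
Against District West: #9 — 1 used; per-district cap 5 leaves 4.
Binding limit: min(2, 4) = 2.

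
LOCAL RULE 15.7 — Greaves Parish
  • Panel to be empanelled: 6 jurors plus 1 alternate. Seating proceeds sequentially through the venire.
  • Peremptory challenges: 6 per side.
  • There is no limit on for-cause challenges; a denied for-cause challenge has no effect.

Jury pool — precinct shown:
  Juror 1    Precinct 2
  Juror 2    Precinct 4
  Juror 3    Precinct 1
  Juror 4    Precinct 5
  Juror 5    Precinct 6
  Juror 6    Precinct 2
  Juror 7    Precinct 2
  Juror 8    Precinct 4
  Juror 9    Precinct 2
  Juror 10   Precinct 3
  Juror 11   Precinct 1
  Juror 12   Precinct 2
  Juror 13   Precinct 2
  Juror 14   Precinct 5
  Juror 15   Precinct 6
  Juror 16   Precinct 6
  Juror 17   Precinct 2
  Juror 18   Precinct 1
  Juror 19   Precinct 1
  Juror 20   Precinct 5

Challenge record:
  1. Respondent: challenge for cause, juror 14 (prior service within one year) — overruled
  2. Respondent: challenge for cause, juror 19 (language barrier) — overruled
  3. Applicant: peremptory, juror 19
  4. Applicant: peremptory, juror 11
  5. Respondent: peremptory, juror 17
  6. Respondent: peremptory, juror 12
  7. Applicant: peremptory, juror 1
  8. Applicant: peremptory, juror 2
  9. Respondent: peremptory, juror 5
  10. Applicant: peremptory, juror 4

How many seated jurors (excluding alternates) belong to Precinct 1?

Removed: #1, #2, #4, #5, #11, #12, #17, #19.
Seated jurors 1–6: #3, #6, #7, #8, #9, #10 (alternates #13 not counted).
Of those, in Precinct 1: #3 → 1.

1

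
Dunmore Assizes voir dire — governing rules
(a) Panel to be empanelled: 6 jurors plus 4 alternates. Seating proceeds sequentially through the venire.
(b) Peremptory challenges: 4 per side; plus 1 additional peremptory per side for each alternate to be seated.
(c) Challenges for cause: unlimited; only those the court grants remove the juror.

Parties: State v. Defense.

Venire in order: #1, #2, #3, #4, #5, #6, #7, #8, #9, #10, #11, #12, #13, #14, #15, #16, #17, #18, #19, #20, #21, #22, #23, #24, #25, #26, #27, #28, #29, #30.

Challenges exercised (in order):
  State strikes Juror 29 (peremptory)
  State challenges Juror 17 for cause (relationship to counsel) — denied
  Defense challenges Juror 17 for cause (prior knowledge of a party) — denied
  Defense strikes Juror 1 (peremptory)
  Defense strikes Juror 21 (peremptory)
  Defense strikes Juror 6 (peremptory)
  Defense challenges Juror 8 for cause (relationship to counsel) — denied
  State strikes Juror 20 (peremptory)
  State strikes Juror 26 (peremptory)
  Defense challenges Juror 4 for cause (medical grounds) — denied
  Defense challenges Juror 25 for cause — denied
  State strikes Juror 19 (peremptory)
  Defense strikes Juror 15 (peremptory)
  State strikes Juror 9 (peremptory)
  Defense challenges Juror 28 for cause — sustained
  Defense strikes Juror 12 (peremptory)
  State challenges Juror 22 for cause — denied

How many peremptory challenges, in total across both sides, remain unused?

State allotment: 4 base + 1 × 4 alternates = 8. Defense allotment: 4 base + 1 × 4 alternates = 8.
State peremptories used: #29, #20, #26, #19, #9 — 5 (for-cause on #17, #22 don't count).
Defense peremptories used: #1, #21, #6, #15, #12 — 5 (for-cause on #17, #8, #4, #25, #28 don't count).
Remaining: (8 − 5) + (8 − 5) = 6.

6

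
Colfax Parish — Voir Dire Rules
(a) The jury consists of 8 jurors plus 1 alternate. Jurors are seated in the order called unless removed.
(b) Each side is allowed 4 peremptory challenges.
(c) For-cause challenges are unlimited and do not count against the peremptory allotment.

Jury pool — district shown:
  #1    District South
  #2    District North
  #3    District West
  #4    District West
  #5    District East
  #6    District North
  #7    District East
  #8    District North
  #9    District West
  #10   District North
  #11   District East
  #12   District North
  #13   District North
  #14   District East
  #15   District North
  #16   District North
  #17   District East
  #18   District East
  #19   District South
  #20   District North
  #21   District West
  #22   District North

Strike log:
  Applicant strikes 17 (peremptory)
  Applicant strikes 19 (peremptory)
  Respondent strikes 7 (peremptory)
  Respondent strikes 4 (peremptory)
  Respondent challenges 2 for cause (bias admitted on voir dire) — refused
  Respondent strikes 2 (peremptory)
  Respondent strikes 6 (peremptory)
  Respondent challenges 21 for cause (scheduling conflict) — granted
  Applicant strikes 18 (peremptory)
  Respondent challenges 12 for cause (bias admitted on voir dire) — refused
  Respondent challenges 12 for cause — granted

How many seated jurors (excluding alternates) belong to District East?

2

Removed: #2, #4, #6, #7, #12, #17, #18, #19, #21.
Seated jurors 1–8: #1, #3, #5, #8, #9, #10, #11, #13 (alternates #14 not counted).
Of those, in District East: #5, #11 → 2.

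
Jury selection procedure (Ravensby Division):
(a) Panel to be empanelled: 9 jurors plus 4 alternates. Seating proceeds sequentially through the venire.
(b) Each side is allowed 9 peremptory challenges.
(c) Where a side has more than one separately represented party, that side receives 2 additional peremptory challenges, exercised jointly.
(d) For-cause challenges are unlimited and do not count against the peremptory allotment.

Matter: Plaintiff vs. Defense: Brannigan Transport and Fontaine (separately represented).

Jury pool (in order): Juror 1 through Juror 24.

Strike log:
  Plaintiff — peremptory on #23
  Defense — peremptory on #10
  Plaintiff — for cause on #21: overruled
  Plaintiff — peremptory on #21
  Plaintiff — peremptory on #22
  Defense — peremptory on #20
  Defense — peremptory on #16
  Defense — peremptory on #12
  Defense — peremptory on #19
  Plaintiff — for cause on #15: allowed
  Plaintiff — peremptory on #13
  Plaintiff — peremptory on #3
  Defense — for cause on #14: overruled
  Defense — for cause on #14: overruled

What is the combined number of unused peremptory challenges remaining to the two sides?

Plaintiff allotment: 9. Defense allotment: 9 base + 2 multi-party = 11.
Plaintiff peremptories used: #23, #21, #22, #13, #3 — 5 (for-cause on #21, #15 don't count).
Defense peremptories used: #10, #20, #16, #12, #19 — 5 (for-cause on #14, #14 don't count).
Remaining: (9 − 5) + (11 − 5) = 10.

10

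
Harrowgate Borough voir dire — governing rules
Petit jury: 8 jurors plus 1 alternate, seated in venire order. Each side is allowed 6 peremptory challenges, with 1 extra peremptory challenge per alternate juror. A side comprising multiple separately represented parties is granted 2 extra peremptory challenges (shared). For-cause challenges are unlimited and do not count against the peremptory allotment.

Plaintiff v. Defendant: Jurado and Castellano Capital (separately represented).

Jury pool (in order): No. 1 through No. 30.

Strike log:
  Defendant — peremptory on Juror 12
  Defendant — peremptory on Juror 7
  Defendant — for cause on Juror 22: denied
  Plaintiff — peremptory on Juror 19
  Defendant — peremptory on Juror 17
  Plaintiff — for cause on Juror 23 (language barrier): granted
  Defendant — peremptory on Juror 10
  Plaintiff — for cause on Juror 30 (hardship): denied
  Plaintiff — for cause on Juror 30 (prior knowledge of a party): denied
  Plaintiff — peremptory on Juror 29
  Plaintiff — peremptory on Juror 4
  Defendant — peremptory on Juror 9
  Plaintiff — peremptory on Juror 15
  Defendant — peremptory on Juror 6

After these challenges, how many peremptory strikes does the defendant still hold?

3

Defendant allotment: 6 base + 1 × 1 alternate + 2 multi-party = 9.
Defendant peremptories used: #12, #7, #17, #10, #9, #6 — 6 (the for-cause on #22 doesn't count).
Remaining: 9 − 6 = 3.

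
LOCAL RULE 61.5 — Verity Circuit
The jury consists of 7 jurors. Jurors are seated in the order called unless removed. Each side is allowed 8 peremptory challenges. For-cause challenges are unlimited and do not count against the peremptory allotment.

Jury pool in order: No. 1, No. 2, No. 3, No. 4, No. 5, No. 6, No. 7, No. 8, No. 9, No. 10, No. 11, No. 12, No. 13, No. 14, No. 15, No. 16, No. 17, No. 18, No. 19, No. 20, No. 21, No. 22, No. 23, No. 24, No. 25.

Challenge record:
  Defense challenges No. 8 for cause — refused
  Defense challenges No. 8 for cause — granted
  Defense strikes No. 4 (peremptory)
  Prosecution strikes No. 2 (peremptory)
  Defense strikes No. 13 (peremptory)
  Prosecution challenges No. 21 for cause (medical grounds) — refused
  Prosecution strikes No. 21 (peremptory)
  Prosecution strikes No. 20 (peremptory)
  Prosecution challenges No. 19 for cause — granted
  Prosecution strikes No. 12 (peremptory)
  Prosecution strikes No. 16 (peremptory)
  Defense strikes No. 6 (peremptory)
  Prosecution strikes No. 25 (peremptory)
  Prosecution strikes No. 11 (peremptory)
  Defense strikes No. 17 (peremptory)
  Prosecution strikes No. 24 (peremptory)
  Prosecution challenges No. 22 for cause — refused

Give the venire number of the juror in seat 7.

Removed: #2, #4, #6, #8, #11, #12, #13, #16, #17, #19, #20, #21, #24, #25. (#22 stays — for-cause denied.)
Seating in order: seats 1–7 → #1, #3, #5, #7, #9, #10, #14.
So seat 7 is #14.

14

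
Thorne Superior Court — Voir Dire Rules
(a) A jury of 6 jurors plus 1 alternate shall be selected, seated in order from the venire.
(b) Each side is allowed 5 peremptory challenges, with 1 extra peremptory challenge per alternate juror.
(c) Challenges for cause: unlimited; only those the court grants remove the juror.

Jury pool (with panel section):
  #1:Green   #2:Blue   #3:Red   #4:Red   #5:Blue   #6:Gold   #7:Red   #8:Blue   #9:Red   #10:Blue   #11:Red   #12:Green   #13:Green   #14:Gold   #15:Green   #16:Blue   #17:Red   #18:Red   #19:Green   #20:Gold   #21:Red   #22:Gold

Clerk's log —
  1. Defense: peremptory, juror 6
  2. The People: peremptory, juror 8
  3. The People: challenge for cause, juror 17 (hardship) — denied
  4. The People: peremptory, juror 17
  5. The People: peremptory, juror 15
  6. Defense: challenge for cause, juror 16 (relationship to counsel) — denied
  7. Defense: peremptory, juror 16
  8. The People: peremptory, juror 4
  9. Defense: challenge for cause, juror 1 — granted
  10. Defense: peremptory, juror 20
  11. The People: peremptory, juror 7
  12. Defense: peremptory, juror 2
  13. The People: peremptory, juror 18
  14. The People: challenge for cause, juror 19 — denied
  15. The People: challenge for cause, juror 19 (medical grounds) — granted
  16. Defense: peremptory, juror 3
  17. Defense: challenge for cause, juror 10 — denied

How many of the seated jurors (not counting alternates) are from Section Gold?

0

Removed: #1, #2, #3, #4, #6, #7, #8, #15, #16, #17, #18, #19, #20.
Seated jurors 1–6: #5, #9, #10, #11, #12, #13 (alternates #14 not counted).
None of those are in Section Gold → 0.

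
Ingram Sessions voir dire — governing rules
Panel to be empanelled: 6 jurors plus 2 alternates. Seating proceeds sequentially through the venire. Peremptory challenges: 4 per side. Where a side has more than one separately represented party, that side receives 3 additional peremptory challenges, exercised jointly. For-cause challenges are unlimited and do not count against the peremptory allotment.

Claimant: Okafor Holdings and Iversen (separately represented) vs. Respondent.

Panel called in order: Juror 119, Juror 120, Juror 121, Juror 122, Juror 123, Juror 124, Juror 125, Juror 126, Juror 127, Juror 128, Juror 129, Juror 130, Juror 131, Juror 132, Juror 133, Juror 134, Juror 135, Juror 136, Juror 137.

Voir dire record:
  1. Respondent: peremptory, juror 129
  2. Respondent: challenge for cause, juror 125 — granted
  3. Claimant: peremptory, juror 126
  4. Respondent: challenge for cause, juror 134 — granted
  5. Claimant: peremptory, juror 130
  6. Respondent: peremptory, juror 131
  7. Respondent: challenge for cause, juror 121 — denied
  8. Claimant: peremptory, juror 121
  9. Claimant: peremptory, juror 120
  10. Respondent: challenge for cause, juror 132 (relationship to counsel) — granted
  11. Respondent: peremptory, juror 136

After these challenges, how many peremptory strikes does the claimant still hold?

3

Claimant allotment: 4 base + 3 multi-party = 7.
Claimant peremptories used: #126, #130, #121, #120 — 4.
Remaining: 7 − 4 = 3.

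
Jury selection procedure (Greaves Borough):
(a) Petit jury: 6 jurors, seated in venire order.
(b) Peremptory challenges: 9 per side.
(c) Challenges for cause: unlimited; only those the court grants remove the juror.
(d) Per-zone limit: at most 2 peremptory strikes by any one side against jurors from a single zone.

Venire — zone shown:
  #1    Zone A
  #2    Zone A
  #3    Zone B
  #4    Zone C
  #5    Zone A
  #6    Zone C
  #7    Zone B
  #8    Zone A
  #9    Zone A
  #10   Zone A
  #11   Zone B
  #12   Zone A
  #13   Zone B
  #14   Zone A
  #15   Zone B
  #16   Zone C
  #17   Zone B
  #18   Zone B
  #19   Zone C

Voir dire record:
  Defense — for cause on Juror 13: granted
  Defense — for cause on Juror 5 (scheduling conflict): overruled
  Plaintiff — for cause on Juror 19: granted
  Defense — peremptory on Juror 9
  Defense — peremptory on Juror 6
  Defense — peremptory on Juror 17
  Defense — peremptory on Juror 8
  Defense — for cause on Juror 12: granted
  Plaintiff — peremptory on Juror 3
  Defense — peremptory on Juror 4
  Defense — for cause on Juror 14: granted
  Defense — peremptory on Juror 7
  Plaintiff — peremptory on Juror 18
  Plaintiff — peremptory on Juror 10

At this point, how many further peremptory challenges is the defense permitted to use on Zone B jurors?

Defense peremptories so far: #9, #6, #17, #8, #4, #7 — 6 of 9 used, 3 left overall.
Against Zone B: #17, #7 — 2 used; per-zone cap 2 leaves 0.
Binding limit: min(3, 0) = 0.

0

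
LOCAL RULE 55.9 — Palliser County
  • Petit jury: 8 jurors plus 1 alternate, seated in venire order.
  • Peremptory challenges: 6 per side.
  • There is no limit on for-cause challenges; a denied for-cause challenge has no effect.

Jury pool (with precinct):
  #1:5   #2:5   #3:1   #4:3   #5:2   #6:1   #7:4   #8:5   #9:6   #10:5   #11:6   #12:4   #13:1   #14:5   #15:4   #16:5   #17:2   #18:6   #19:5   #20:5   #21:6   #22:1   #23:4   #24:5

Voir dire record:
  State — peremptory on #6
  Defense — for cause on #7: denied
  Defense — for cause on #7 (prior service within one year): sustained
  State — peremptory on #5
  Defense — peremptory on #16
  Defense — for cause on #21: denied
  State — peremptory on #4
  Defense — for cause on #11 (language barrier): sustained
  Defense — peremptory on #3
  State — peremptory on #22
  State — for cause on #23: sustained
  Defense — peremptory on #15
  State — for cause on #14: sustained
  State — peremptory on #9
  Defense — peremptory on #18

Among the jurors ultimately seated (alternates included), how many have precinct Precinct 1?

1

Removed: #3, #4, #5, #6, #7, #9, #11, #14, #15, #16, #18, #22, #23.
Seated (9 incl. alternates): #1, #2, #8, #10, #12, #13, #17, #19, #20.
Of those, in Precinct 1: #13 → 1.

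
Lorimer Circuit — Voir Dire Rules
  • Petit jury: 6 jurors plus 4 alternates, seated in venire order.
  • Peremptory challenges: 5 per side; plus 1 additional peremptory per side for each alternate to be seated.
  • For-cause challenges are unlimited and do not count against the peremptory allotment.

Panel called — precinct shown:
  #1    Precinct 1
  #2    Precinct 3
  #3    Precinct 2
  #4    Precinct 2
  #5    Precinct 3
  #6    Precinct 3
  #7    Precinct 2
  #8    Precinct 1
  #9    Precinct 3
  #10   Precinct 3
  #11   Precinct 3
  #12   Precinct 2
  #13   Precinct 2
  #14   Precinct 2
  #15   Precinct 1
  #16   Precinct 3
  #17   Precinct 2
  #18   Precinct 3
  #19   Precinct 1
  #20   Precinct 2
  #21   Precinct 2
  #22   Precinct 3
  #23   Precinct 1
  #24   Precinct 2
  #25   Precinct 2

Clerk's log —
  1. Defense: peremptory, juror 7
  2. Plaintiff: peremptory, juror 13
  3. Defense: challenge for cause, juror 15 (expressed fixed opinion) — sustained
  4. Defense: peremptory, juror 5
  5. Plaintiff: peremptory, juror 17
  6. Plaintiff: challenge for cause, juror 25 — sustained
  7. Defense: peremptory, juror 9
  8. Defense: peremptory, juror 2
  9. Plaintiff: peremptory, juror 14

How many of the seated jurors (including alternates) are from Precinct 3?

Removed: #2, #5, #7, #9, #13, #14, #15, #17, #25.
Seated (10 incl. alternates): #1, #3, #4, #6, #8, #10, #11, #12, #16, #18.
Of those, in Precinct 3: #6, #10, #11, #16, #18 → 5.

5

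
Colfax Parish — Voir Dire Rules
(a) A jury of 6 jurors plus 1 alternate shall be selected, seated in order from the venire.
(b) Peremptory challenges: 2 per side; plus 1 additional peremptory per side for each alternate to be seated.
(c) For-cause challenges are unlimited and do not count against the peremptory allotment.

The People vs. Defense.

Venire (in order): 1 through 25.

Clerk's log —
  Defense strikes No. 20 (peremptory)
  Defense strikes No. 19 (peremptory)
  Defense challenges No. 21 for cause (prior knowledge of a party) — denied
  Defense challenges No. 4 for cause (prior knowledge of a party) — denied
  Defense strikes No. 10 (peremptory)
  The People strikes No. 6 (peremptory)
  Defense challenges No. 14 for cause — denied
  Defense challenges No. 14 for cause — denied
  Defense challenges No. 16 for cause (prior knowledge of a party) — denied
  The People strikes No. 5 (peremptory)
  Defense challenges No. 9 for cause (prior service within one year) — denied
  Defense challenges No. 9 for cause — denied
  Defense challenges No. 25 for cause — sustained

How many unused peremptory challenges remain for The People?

1

The People allotment: 2 base + 1 × 1 alternate = 3.
The People peremptories used: #6, #5 — 2.
Remaining: 3 − 2 = 1.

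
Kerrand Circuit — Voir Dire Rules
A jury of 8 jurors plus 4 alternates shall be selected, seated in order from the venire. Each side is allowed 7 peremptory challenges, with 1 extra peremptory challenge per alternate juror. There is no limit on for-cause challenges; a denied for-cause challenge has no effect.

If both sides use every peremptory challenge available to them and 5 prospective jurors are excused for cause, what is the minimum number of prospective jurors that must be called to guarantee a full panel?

Seats to fill: 8 + 4 alternates = 12.
Peremptories: 7 + 1×4 = 11 per side × 2 sides = 22.
For-cause removals: 5.
Minimum venire: 12 + 22 + 5 = 39.

39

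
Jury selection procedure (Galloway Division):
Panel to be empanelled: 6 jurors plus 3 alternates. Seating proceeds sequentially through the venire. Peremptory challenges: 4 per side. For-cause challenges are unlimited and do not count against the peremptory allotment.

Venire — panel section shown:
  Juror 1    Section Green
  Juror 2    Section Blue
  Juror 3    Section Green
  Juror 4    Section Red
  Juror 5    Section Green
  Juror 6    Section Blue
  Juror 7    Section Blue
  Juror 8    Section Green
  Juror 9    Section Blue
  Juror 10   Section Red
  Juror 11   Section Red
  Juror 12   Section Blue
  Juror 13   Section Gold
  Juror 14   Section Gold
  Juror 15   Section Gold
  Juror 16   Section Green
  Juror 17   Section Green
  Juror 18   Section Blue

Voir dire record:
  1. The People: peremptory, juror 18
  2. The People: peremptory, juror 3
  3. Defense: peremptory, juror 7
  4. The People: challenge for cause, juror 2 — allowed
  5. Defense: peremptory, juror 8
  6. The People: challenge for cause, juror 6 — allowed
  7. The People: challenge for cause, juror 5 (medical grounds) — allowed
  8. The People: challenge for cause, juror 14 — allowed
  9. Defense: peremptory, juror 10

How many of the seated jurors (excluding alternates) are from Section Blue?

2

Removed: #2, #3, #5, #6, #7, #8, #10, #14, #18.
Seated jurors 1–6: #1, #4, #9, #11, #12, #13 (alternates #15, #16, #17 not counted).
Of those, in Section Blue: #9, #12 → 2.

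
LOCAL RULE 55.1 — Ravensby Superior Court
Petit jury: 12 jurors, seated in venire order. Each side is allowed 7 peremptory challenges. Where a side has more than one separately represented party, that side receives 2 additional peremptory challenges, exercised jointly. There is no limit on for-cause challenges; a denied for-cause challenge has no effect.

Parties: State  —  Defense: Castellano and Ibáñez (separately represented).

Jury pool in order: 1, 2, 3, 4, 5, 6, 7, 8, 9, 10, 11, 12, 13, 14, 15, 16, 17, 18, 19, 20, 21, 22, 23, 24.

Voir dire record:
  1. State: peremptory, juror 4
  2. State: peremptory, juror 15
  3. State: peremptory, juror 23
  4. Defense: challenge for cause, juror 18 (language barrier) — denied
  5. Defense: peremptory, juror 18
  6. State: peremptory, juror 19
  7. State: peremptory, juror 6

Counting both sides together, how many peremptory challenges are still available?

10

State allotment: 7. Defense allotment: 7 base + 2 multi-party = 9.
State peremptories used: #4, #15, #23, #19, #6 — 5.
Defense peremptories used: #18 — 1 (the for-cause on #18 doesn't count).
Remaining: (7 − 5) + (9 − 1) = 10.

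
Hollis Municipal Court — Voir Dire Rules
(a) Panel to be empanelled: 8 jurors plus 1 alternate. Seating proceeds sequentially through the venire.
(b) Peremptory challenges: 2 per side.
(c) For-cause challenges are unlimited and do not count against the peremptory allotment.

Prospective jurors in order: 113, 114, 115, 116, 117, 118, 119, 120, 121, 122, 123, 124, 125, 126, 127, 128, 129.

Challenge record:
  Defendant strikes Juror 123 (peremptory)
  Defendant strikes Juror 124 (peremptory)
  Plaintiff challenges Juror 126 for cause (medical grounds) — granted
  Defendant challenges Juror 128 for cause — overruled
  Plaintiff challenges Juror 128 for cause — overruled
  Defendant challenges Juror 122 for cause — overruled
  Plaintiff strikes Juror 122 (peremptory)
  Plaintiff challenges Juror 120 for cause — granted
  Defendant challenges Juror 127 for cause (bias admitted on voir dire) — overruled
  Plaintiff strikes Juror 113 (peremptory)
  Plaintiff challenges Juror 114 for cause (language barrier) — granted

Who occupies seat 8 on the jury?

Removed: #113, #114, #120, #122, #123, #124, #126. (#127, #128 stay — for-cause denied.)
Seating in order: seats 1–8 → #115, #116, #117, #118, #119, #121, #125, #127; alternates → #128.
So seat 8 is #127.

127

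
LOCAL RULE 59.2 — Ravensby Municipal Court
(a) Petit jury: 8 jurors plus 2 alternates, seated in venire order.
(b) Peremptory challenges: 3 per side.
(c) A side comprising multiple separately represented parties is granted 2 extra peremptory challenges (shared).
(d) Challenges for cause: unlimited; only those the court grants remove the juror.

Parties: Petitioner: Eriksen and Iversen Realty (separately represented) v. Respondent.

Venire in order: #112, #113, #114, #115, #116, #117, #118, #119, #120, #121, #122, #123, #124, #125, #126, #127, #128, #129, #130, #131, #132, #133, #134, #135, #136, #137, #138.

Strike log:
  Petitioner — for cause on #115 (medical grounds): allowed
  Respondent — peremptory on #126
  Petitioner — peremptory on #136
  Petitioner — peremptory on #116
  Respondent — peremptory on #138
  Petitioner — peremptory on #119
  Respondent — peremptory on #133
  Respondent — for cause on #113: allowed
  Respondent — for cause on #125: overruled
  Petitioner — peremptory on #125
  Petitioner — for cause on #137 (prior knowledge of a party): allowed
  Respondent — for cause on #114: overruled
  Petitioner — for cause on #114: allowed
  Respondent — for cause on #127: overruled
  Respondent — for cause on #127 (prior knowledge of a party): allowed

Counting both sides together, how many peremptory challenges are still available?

1

Petitioner allotment: 3 base + 2 multi-party = 5. Respondent allotment: 3.
Petitioner peremptories used: #136, #116, #119, #125 — 4 (for-cause on #115, #137, #114 don't count).
Respondent peremptories used: #126, #138, #133 — 3 (for-cause on #113, #125, #114, #127, #127 don't count).
Remaining: (5 − 4) + (3 − 3) = 1.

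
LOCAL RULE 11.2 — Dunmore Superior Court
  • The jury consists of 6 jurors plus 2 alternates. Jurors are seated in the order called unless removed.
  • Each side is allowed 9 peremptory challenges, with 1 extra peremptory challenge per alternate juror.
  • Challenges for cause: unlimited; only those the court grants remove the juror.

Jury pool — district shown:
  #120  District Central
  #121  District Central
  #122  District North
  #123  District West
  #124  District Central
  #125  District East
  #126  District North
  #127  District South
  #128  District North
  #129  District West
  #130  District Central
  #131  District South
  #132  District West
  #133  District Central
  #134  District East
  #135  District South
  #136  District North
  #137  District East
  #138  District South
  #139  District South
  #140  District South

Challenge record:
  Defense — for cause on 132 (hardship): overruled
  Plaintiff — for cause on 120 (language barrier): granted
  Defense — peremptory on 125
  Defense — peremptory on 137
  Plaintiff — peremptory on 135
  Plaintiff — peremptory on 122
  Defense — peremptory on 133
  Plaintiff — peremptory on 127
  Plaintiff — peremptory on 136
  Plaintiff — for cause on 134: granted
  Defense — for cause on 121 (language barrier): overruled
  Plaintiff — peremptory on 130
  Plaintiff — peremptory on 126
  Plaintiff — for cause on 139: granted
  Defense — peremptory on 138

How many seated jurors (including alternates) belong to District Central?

Removed: #120, #122, #125, #126, #127, #130, #133, #134, #135, #136, #137, #138, #139.
Seated (8 incl. alternates): #121, #123, #124, #128, #129, #131, #132, #140.
Of those, in District Central: #121, #124 → 2.

2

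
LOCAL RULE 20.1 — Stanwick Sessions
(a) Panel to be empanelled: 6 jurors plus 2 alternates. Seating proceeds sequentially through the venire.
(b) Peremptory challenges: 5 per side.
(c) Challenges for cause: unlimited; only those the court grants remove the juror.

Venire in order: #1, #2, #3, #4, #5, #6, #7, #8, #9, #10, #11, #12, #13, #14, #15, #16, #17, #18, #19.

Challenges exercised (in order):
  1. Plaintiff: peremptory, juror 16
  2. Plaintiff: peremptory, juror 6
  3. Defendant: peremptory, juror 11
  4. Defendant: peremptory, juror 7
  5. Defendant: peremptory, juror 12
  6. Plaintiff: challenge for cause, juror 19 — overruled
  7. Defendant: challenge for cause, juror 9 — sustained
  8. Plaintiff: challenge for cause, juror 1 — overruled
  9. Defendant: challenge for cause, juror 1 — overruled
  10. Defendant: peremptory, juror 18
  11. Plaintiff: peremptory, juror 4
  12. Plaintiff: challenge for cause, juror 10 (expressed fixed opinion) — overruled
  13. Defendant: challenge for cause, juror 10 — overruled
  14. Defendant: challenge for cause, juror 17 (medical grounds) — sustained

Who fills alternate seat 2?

Removed: #4, #6, #7, #9, #11, #12, #16, #17, #18. (#1, #10, #19 stay — for-cause denied.)
Filling seats in venire order through position 8: #1, #2, #3, #5, #8, #10, #13, #14.
So alternate 2 is #14.

14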